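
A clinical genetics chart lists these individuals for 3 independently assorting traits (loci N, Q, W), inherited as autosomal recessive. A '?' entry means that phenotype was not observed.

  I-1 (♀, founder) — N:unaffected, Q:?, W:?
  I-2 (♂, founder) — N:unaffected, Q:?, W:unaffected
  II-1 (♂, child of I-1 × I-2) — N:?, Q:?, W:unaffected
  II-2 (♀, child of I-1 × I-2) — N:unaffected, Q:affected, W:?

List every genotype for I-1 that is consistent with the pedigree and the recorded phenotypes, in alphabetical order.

I-1 ∈ {NN Qq WW, NN Qq Ww, NN Qq ww, NN qq WW, NN qq Ww, NN qq ww, Nn Qq WW, Nn Qq Ww, Nn Qq ww, Nn qq WW, Nn qq Ww, Nn qq ww}

N/I-1 un ·: NN|Nn
N/I-2 un ·: NN|Nn
N/II-1 ? I-1×I-2: NN|Nn|nn
N/II-2 un I-1×I-2: NN|Nn
⇒ N over [I-1,I-2,II-1,II-2]: 15 consistent
Q/I-1 ? ·: Qq|qq
Q/I-2 ? ·: Qq|qq
Q/II-1 ? I-1×I-2: QQ|Qq|qq
Q/II-2 aff I-1×I-2: qq
⇒ Q over [I-1,I-2,II-1,II-2]: 8 consistent
W/I-1 ? ·: WW|Ww|ww
W/I-2 un ·: WW|Ww
W/II-1 un I-1×I-2: WW|Ww
W/II-2 ? I-1×I-2: WW|Ww|ww
⇒ W over [I-1,I-2,II-1,II-2]: 18 consistent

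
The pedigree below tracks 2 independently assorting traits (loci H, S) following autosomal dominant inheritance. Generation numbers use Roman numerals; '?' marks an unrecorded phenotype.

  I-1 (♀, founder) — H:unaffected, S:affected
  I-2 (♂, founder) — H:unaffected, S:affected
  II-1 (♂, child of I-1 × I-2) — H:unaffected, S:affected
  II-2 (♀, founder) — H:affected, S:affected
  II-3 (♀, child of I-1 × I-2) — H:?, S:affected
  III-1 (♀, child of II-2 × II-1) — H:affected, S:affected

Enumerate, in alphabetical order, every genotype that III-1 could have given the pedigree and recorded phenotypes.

III-1 ∈ {Hh SS, Hh Ss}

H/I-1 un ·: hh
H/I-2 un ·: hh
H/II-1 un I-1×I-2: hh
H/II-2 aff ·: Hh|HH
H/II-3 ? I-1×I-2: hh
H/III-1 aff II-2×II-1: Hh
⇒ H over [I-1,I-2,II-1,II-2,II-3,III-1]: 2 consistent
S/I-1 aff ·: Ss|SS
S/I-2 aff ·: Ss|SS
S/II-1 aff I-1×I-2: Ss|SS
S/II-2 aff ·: Ss|SS
S/II-3 aff I-1×I-2: Ss|SS
S/III-1 aff II-2×II-1: Ss|SS
⇒ S over [I-1,I-2,II-1,II-2,II-3,III-1]: 45 consistent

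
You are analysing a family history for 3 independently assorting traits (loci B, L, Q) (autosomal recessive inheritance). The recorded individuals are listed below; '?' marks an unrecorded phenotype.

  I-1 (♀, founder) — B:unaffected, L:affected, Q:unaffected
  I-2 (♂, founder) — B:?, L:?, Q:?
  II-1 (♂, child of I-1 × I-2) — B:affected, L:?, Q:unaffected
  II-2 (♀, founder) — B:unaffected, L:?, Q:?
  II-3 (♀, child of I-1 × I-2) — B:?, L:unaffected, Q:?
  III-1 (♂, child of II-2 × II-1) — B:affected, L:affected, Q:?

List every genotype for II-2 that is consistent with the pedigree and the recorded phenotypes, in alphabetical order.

B/I-1 un ·: Bb
B/I-2 ? ·: Bb|bb
B/II-1 aff I-1×I-2: bb
B/II-2 un ·: Bb
B/II-3 ? I-1×I-2: BB|Bb|bb
B/III-1 aff II-2×II-1: bb
⇒ B over [I-1,I-2,II-1,II-2,II-3,III-1]: 5 consistent
L/I-1 aff ·: ll
L/I-2 ? ·: LL|Ll
L/II-1 ? I-1×I-2: Ll|ll
L/II-2 ? ·: Ll|ll
L/II-3 un I-1×I-2: Ll
L/III-1 aff II-2×II-1: ll
⇒ L over [I-1,I-2,II-1,II-2,II-3,III-1]: 6 consistent
Q/I-1 un ·: QQ|Qq
Q/I-2 ? ·: QQ|Qq|qq
Q/II-1 un I-1×I-2: QQ|Qq
Q/II-2 ? ·: QQ|Qq|qq
Q/II-3 ? I-1×I-2: QQ|Qq|qq
Q/III-1 ? II-2×II-1: QQ|Qq|qq
⇒ Q over [I-1,I-2,II-1,II-2,II-3,III-1]: 102 consistent

II-2 ∈ {Bb Ll QQ, Bb Ll Qq, Bb Ll qq, Bb ll QQ, Bb ll Qq, Bb ll qq}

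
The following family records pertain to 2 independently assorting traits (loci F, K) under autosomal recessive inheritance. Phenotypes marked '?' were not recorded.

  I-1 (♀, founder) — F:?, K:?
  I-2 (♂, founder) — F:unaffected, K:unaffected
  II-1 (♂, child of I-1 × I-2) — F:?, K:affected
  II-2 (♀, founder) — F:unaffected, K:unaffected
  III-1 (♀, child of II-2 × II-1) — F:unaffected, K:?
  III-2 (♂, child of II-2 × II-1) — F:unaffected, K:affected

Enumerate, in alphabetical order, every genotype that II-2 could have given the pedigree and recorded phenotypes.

F/I-1 ? ·: FF|Ff|ff
F/I-2 un ·: FF|Ff
F/II-1 ? I-1×I-2: FF|Ff|ff
F/II-2 un ·: FF|Ff
F/III-1 un II-2×II-1: FF|Ff
F/III-2 un II-2×II-1: FF|Ff
⇒ F over [I-1,I-2,II-1,II-2,III-1,III-2]: 64 consistent
K/I-1 ? ·: Kk|kk
K/I-2 un ·: Kk
K/II-1 aff I-1×I-2: kk
K/II-2 un ·: Kk
K/III-1 ? II-2×II-1: Kk|kk
K/III-2 aff II-2×II-1: kk
⇒ K over [I-1,I-2,II-1,II-2,III-1,III-2]: 4 consistent

II-2 ∈ {FF Kk, Ff Kk}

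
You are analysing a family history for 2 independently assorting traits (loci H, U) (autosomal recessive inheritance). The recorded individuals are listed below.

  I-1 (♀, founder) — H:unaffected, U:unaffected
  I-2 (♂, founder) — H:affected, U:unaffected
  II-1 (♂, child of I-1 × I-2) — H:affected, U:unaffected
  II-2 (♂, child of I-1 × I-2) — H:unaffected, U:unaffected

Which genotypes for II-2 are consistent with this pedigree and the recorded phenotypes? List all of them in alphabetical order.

H/I-1 un ·: Hh
H/I-2 aff ·: hh
H/II-1 aff I-1×I-2: hh
H/II-2 un I-1×I-2: Hh
⇒ H over [I-1,I-2,II-1,II-2]: 1 consistent
U/I-1 un ·: UU|Uu
U/I-2 un ·: UU|Uu
U/II-1 un I-1×I-2: UU|Uu
U/II-2 un I-1×I-2: UU|Uu
⇒ U over [I-1,I-2,II-1,II-2]: 13 consistent

II-2 ∈ {Hh UU, Hh Uu}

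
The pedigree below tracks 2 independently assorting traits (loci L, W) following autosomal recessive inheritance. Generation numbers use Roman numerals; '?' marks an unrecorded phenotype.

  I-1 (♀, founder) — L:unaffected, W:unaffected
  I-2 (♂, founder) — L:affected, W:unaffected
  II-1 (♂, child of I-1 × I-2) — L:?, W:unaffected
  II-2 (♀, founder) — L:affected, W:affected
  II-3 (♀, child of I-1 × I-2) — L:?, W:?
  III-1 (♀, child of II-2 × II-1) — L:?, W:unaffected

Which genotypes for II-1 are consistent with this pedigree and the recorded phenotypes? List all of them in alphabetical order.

L/I-1 un ·: LL|Ll
L/I-2 aff ·: ll
L/II-1 ? I-1×I-2: Ll|ll
L/II-2 aff ·: ll
L/II-3 ? I-1×I-2: Ll|ll
L/III-1 ? II-2×II-1: Ll|ll
⇒ L over [I-1,I-2,II-1,II-2,II-3,III-1]: 8 consistent
W/I-1 un ·: WW|Ww
W/I-2 un ·: WW|Ww
W/II-1 un I-1×I-2: WW|Ww
W/II-2 aff ·: ww
W/II-3 ? I-1×I-2: WW|Ww|ww
W/III-1 un II-2×II-1: Ww
⇒ W over [I-1,I-2,II-1,II-2,II-3,III-1]: 15 consistent

II-1 ∈ {Ll WW, Ll Ww, ll WW, ll Ww}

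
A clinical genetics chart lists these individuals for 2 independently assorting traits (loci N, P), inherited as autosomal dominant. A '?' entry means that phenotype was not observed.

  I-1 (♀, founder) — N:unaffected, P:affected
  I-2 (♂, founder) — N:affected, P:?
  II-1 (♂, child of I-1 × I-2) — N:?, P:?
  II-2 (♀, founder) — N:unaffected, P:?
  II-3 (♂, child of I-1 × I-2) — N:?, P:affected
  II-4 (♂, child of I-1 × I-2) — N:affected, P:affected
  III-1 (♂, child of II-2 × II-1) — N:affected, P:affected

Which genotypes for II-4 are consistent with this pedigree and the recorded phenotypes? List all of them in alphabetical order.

II-4 ∈ {Nn PP, Nn Pp}

N/I-1 un ·: nn
N/I-2 aff ·: Nn|NN
N/II-1 ? I-1×I-2: Nn
N/II-2 un ·: nn
N/II-3 ? I-1×I-2: nn|Nn
N/II-4 aff I-1×I-2: Nn
N/III-1 aff II-2×II-1: Nn
⇒ N over [I-1,I-2,II-1,II-2,II-3,II-4,III-1]: 3 consistent
P/I-1 aff ·: Pp|PP
P/I-2 ? ·: pp|Pp|PP
P/II-1 ? I-1×I-2: pp|Pp|PP
P/II-2 ? ·: pp|Pp|PP
P/II-3 aff I-1×I-2: Pp|PP
P/II-4 aff I-1×I-2: Pp|PP
P/III-1 aff II-2×II-1: Pp|PP
⇒ P over [I-1,I-2,II-1,II-2,II-3,II-4,III-1]: 132 consistent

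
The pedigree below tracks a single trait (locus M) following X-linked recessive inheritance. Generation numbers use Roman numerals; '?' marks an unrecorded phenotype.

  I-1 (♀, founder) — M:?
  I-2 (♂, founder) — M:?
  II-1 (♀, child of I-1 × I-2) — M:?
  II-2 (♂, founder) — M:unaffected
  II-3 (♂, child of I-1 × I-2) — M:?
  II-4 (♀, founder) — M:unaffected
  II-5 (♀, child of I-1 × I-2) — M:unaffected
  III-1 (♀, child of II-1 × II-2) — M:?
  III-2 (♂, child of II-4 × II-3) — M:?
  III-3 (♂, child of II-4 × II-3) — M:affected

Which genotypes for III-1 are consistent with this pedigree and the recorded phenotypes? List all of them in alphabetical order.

M/I-1 ? ·: X^MX^M|X^MX^m|X^mX^m
M/I-2 ? ·: X^MY|X^mY
M/II-1 ? I-1×I-2: X^MX^M|X^MX^m|X^mX^m
M/II-2 un ·: X^MY
M/II-3 ? I-1×I-2: X^MY|X^mY
M/II-4 un ·: X^MX^m
M/II-5 un I-1×I-2: X^MX^M|X^MX^m
M/III-1 ? II-1×II-2: X^MX^M|X^MX^m
M/III-2 ? II-4×II-3: X^MY|X^mY
M/III-3 aff II-4×II-3: X^mY
⇒ M over [I-1,I-2,II-1,II-2,II-3,II-4,II-5,III-1,III-2,III-3]: 46 consistent

III-1 ∈ {X^MX^M, X^MX^m}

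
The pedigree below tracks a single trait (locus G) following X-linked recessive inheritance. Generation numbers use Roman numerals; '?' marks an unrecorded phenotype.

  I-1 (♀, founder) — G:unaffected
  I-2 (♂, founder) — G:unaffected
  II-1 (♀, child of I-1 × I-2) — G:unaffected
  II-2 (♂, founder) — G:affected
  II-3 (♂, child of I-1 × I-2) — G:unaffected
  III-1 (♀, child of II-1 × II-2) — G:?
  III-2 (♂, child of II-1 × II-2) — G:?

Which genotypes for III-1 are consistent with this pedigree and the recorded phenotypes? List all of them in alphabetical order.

G/I-1 un ·: X^GX^G|X^GX^g
G/I-2 un ·: X^GY
G/II-1 un I-1×I-2: X^GX^G|X^GX^g
G/II-2 aff ·: X^gY
G/II-3 un I-1×I-2: X^GY
G/III-1 ? II-1×II-2: X^GX^g|X^gX^g
G/III-2 ? II-1×II-2: X^GY|X^gY
⇒ G over [I-1,I-2,II-1,II-2,II-3,III-1,III-2]: 6 consistent

III-1 ∈ {X^GX^g, X^gX^g}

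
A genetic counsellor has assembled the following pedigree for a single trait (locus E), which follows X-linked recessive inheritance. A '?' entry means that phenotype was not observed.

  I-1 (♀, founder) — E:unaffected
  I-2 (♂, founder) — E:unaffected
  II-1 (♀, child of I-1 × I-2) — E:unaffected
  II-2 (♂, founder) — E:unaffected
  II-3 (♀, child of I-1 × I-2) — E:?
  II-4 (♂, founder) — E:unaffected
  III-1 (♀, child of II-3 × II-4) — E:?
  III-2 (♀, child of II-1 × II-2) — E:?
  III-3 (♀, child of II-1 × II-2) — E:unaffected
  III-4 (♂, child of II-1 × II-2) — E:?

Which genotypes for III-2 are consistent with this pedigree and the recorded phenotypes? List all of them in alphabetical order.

E/I-1 un ·: X^EX^E|X^EX^e
E/I-2 un ·: X^EY
E/II-1 un I-1×I-2: X^EX^E|X^EX^e
E/II-2 un ·: X^EY
E/II-3 ? I-1×I-2: X^EX^E|X^EX^e
E/II-4 un ·: X^EY
E/III-1 ? II-3×II-4: X^EX^E|X^EX^e
E/III-2 ? II-1×II-2: X^EX^E|X^EX^e
E/III-3 un II-1×II-2: X^EX^E|X^EX^e
E/III-4 ? II-1×II-2: X^EY|X^eY
⇒ E over [I-1,I-2,II-1,II-2,II-3,II-4,III-1,III-2,III-3,III-4]: 28 consistent

III-2 ∈ {X^EX^E, X^EX^e}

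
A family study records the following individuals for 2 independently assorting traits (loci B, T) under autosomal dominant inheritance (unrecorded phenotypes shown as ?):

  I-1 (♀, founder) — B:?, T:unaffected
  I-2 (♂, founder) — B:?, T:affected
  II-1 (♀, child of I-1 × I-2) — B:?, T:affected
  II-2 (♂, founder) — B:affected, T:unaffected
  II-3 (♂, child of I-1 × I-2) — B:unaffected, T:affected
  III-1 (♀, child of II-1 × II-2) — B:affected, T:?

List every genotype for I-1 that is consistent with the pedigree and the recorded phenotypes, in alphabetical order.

I-1 ∈ {Bb tt, bb tt}

B/I-1 ? ·: bb|Bb
B/I-2 ? ·: bb|Bb
B/II-1 ? I-1×I-2: bb|Bb|BB
B/II-2 aff ·: Bb|BB
B/II-3 un I-1×I-2: bb
B/III-1 aff II-1×II-2: Bb|BB
⇒ B over [I-1,I-2,II-1,II-2,II-3,III-1]: 23 consistent
T/I-1 un ·: tt
T/I-2 aff ·: Tt|TT
T/II-1 aff I-1×I-2: Tt
T/II-2 un ·: tt
T/II-3 aff I-1×I-2: Tt
T/III-1 ? II-1×II-2: tt|Tt
⇒ T over [I-1,I-2,II-1,II-2,II-3,III-1]: 4 consistent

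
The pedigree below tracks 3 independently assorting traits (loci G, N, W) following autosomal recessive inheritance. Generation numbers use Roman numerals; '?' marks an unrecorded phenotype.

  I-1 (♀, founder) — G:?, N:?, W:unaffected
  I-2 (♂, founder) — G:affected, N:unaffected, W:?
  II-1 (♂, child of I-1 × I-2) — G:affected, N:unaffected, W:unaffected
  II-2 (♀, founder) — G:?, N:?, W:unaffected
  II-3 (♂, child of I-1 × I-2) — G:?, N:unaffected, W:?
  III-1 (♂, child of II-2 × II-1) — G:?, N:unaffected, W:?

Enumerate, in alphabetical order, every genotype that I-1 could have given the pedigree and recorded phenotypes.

I-1 ∈ {Gg NN WW, Gg NN Ww, Gg Nn WW, Gg Nn Ww, Gg nn WW, Gg nn Ww, gg NN WW, gg NN Ww, gg Nn WW, gg Nn Ww, gg nn WW, gg nn Ww}

G/I-1 ? ·: Gg|gg
G/I-2 aff ·: gg
G/II-1 aff I-1×I-2: gg
G/II-2 ? ·: GG|Gg|gg
G/II-3 ? I-1×I-2: Gg|gg
G/III-1 ? II-2×II-1: Gg|gg
⇒ G over [I-1,I-2,II-1,II-2,II-3,III-1]: 12 consistent
N/I-1 ? ·: NN|Nn|nn
N/I-2 un ·: NN|Nn
N/II-1 un I-1×I-2: NN|Nn
N/II-2 ? ·: NN|Nn|nn
N/II-3 un I-1×I-2: NN|Nn
N/III-1 un II-2×II-1: NN|Nn
⇒ N over [I-1,I-2,II-1,II-2,II-3,III-1]: 68 consistent
W/I-1 un ·: WW|Ww
W/I-2 ? ·: WW|Ww|ww
W/II-1 un I-1×I-2: WW|Ww
W/II-2 un ·: WW|Ww
W/II-3 ? I-1×I-2: WW|Ww|ww
W/III-1 ? II-2×II-1: WW|Ww|ww
⇒ W over [I-1,I-2,II-1,II-2,II-3,III-1]: 74 consistent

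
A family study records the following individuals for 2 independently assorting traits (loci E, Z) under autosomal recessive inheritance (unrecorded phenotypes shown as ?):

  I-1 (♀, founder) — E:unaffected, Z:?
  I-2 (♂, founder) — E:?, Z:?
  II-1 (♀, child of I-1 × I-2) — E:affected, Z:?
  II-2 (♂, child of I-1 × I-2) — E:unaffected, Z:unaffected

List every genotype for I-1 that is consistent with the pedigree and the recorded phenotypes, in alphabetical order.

I-1 ∈ {Ee ZZ, Ee Zz, Ee zz}

E/I-1 un ·: Ee
E/I-2 ? ·: Ee|ee
E/II-1 aff I-1×I-2: ee
E/II-2 un I-1×I-2: EE|Ee
⇒ E over [I-1,I-2,II-1,II-2]: 3 consistent
Z/I-1 ? ·: ZZ|Zz|zz
Z/I-2 ? ·: ZZ|Zz|zz
Z/II-1 ? I-1×I-2: ZZ|Zz|zz
Z/II-2 un I-1×I-2: ZZ|Zz
⇒ Z over [I-1,I-2,II-1,II-2]: 21 consistent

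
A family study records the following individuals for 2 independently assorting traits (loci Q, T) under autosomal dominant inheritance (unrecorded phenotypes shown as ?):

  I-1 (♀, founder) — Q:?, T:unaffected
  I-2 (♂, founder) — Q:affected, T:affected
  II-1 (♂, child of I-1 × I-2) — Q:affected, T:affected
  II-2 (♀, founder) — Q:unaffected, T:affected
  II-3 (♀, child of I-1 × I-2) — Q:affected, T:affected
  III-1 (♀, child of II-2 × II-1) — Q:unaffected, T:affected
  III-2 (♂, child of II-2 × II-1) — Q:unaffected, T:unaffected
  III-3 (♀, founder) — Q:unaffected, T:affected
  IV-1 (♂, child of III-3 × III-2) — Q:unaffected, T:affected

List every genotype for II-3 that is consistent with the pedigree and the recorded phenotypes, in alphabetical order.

Q/I-1 ? ·: qq|Qq|QQ
Q/I-2 aff ·: Qq|QQ
Q/II-1 aff I-1×I-2: Qq
Q/II-2 un ·: qq
Q/II-3 aff I-1×I-2: Qq|QQ
Q/III-1 un II-2×II-1: qq
Q/III-2 un II-2×II-1: qq
Q/III-3 un ·: qq
Q/IV-1 un III-3×III-2: qq
⇒ Q over [I-1,I-2,II-1,II-2,II-3,III-1,III-2,III-3,IV-1]: 8 consistent
T/I-1 un ·: tt
T/I-2 aff ·: Tt|TT
T/II-1 aff I-1×I-2: Tt
T/II-2 aff ·: Tt
T/II-3 aff I-1×I-2: Tt
T/III-1 aff II-2×II-1: Tt|TT
T/III-2 un II-2×II-1: tt
T/III-3 aff ·: Tt|TT
T/IV-1 aff III-3×III-2: Tt
⇒ T over [I-1,I-2,II-1,II-2,II-3,III-1,III-2,III-3,IV-1]: 8 consistent

II-3 ∈ {QQ Tt, Qq Tt}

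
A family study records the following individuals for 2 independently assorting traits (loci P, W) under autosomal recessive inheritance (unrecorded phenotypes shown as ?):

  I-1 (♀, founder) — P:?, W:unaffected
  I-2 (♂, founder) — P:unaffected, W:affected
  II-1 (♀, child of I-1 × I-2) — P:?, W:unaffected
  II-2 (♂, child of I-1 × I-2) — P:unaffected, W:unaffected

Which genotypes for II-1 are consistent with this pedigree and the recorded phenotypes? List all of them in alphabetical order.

II-1 ∈ {PP Ww, Pp Ww, pp Ww}

P/I-1 ? ·: PP|Pp|pp
P/I-2 un ·: PP|Pp
P/II-1 ? I-1×I-2: PP|Pp|pp
P/II-2 un I-1×I-2: PP|Pp
⇒ P over [I-1,I-2,II-1,II-2]: 18 consistent
W/I-1 un ·: WW|Ww
W/I-2 aff ·: ww
W/II-1 un I-1×I-2: Ww
W/II-2 un I-1×I-2: Ww
⇒ W over [I-1,I-2,II-1,II-2]: 2 consistent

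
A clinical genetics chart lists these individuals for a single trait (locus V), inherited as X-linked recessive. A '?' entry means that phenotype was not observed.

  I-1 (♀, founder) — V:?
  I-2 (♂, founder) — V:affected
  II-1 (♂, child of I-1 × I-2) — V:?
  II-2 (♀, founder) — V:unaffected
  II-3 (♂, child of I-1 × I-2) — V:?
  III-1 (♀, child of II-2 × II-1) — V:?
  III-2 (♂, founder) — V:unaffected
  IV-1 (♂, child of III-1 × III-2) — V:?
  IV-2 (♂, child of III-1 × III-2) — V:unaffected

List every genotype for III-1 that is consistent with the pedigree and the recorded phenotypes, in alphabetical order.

III-1 ∈ {X^VX^V, X^VX^v}

V/I-1 ? ·: X^VX^V|X^VX^v|X^vX^v
V/I-2 aff ·: X^vY
V/II-1 ? I-1×I-2: X^VY|X^vY
V/II-2 un ·: X^VX^V|X^VX^v
V/II-3 ? I-1×I-2: X^VY|X^vY
V/III-1 ? II-2×II-1: X^VX^V|X^VX^v
V/III-2 un ·: X^VY
V/IV-1 ? III-1×III-2: X^VY|X^vY
V/IV-2 un III-1×III-2: X^VY
⇒ V over [I-1,I-2,II-1,II-2,II-3,III-1,III-2,IV-1,IV-2]: 24 consistent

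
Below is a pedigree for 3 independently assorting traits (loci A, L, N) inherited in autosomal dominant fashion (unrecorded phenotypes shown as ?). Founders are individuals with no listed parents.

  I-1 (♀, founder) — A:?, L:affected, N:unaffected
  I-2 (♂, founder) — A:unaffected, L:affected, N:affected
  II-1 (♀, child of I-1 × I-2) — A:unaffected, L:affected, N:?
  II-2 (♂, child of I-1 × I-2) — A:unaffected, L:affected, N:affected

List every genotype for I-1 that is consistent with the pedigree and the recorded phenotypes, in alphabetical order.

A/I-1 ? ·: aa|Aa
A/I-2 un ·: aa
A/II-1 un I-1×I-2: aa
A/II-2 un I-1×I-2: aa
⇒ A over [I-1,I-2,II-1,II-2]: 2 consistent
L/I-1 aff ·: Ll|LL
L/I-2 aff ·: Ll|LL
L/II-1 aff I-1×I-2: Ll|LL
L/II-2 aff I-1×I-2: Ll|LL
⇒ L over [I-1,I-2,II-1,II-2]: 13 consistent
N/I-1 un ·: nn
N/I-2 aff ·: Nn|NN
N/II-1 ? I-1×I-2: nn|Nn
N/II-2 aff I-1×I-2: Nn
⇒ N over [I-1,I-2,II-1,II-2]: 3 consistent

I-1 ∈ {Aa LL nn, Aa Ll nn, aa LL nn, aa Ll nn}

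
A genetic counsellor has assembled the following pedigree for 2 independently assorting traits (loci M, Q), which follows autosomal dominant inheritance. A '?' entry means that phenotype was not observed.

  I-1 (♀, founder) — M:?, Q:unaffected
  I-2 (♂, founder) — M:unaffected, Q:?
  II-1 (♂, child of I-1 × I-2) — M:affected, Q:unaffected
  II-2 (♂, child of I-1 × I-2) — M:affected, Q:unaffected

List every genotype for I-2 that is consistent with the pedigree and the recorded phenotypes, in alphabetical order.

I-2 ∈ {mm Qq, mm qq}

M/I-1 ? ·: Mm|MM
M/I-2 un ·: mm
M/II-1 aff I-1×I-2: Mm
M/II-2 aff I-1×I-2: Mm
⇒ M over [I-1,I-2,II-1,II-2]: 2 consistent
Q/I-1 un ·: qq
Q/I-2 ? ·: qq|Qq
Q/II-1 un I-1×I-2: qq
Q/II-2 un I-1×I-2: qq
⇒ Q over [I-1,I-2,II-1,II-2]: 2 consistent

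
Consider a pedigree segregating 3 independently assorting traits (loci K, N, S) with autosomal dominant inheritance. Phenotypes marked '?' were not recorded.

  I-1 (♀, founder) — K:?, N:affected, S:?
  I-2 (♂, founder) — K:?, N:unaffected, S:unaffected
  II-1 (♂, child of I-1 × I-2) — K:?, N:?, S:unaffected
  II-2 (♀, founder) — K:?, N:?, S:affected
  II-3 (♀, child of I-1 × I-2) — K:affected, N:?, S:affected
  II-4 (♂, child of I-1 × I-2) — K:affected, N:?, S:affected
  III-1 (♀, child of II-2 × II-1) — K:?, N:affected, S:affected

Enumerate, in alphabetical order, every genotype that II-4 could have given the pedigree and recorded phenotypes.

K/I-1 ? ·: kk|Kk|KK
K/I-2 ? ·: kk|Kk|KK
K/II-1 ? I-1×I-2: kk|Kk|KK
K/II-2 ? ·: kk|Kk|KK
K/II-3 aff I-1×I-2: Kk|KK
K/II-4 aff I-1×I-2: Kk|KK
K/III-1 ? II-2×II-1: kk|Kk|KK
⇒ K over [I-1,I-2,II-1,II-2,II-3,II-4,III-1]: 188 consistent
N/I-1 aff ·: Nn|NN
N/I-2 un ·: nn
N/II-1 ? I-1×I-2: nn|Nn
N/II-2 ? ·: nn|Nn|NN
N/II-3 ? I-1×I-2: nn|Nn
N/II-4 ? I-1×I-2: nn|Nn
N/III-1 aff II-2×II-1: Nn|NN
⇒ N over [I-1,I-2,II-1,II-2,II-3,II-4,III-1]: 33 consistent
S/I-1 ? ·: Ss
S/I-2 un ·: ss
S/II-1 un I-1×I-2: ss
S/II-2 aff ·: Ss|SS
S/II-3 aff I-1×I-2: Ss
S/II-4 aff I-1×I-2: Ss
S/III-1 aff II-2×II-1: Ss
⇒ S over [I-1,I-2,II-1,II-2,II-3,II-4,III-1]: 2 consistent

II-4 ∈ {KK Nn Ss, KK nn Ss, Kk Nn Ss, Kk nn Ss}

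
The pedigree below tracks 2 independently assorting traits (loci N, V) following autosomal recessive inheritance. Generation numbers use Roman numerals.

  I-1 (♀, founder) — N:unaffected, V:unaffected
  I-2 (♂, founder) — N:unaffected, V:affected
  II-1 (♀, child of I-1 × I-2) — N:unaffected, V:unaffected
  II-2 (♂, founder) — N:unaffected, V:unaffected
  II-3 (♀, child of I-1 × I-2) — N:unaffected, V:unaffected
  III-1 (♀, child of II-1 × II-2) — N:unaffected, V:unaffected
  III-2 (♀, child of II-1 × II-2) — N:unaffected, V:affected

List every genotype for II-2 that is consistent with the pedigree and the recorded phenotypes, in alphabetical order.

II-2 ∈ {NN Vv, Nn Vv}

N/I-1 un ·: NN|Nn
N/I-2 un ·: NN|Nn
N/II-1 un I-1×I-2: NN|Nn
N/II-2 un ·: NN|Nn
N/II-3 un I-1×I-2: NN|Nn
N/III-1 un II-1×II-2: NN|Nn
N/III-2 un II-1×II-2: NN|Nn
⇒ N over [I-1,I-2,II-1,II-2,II-3,III-1,III-2]: 83 consistent
V/I-1 un ·: VV|Vv
V/I-2 aff ·: vv
V/II-1 un I-1×I-2: Vv
V/II-2 un ·: Vv
V/II-3 un I-1×I-2: Vv
V/III-1 un II-1×II-2: VV|Vv
V/III-2 aff II-1×II-2: vv
⇒ V over [I-1,I-2,II-1,II-2,II-3,III-1,III-2]: 4 consistent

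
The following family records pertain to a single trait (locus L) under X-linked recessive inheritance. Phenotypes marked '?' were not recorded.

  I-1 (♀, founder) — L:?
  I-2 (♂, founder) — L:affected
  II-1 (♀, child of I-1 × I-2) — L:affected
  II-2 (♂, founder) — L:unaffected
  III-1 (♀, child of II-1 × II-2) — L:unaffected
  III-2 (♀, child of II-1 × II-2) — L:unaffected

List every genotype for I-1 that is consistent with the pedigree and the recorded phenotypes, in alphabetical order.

I-1 ∈ {X^LX^l, X^lX^l}

L/I-1 ? ·: X^LX^l|X^lX^l
L/I-2 aff ·: X^lY
L/II-1 aff I-1×I-2: X^lX^l
L/II-2 un ·: X^LY
L/III-1 un II-1×II-2: X^LX^l
L/III-2 un II-1×II-2: X^LX^l
⇒ L over [I-1,I-2,II-1,II-2,III-1,III-2]: 2 consistent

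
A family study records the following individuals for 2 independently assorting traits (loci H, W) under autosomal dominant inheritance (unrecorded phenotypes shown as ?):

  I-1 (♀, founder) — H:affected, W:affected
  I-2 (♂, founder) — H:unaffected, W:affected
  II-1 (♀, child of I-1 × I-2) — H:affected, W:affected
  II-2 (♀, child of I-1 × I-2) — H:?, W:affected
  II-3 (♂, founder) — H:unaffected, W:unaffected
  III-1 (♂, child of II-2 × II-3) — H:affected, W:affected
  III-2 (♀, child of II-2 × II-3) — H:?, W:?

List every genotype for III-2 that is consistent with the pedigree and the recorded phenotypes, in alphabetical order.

H/I-1 aff ·: Hh|HH
H/I-2 un ·: hh
H/II-1 aff I-1×I-2: Hh
H/II-2 ? I-1×I-2: Hh
H/II-3 un ·: hh
H/III-1 aff II-2×II-3: Hh
H/III-2 ? II-2×II-3: hh|Hh
⇒ H over [I-1,I-2,II-1,II-2,II-3,III-1,III-2]: 4 consistent
W/I-1 aff ·: Ww|WW
W/I-2 aff ·: Ww|WW
W/II-1 aff I-1×I-2: Ww|WW
W/II-2 aff I-1×I-2: Ww|WW
W/II-3 un ·: ww
W/III-1 aff II-2×II-3: Ww
W/III-2 ? II-2×II-3: ww|Ww
⇒ W over [I-1,I-2,II-1,II-2,II-3,III-1,III-2]: 19 consistent

III-2 ∈ {Hh Ww, Hh ww, hh Ww, hh ww}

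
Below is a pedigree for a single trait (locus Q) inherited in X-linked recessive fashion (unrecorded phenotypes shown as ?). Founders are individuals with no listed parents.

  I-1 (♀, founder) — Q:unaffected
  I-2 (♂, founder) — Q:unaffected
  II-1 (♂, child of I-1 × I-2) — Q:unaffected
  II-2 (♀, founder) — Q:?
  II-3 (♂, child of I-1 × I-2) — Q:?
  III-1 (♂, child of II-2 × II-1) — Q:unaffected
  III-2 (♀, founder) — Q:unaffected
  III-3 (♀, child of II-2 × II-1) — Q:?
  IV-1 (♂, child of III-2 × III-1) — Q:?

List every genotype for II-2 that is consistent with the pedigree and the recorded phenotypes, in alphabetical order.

II-2 ∈ {X^QX^Q, X^QX^q}

Q/I-1 un ·: X^QX^Q|X^QX^q
Q/I-2 un ·: X^QY
Q/II-1 un I-1×I-2: X^QY
Q/II-2 ? ·: X^QX^Q|X^QX^q
Q/II-3 ? I-1×I-2: X^QY|X^qY
Q/III-1 un II-2×II-1: X^QY
Q/III-2 un ·: X^QX^Q|X^QX^q
Q/III-3 ? II-2×II-1: X^QX^Q|X^QX^q
Q/IV-1 ? III-2×III-1: X^QY|X^qY
⇒ Q over [I-1,I-2,II-1,II-2,II-3,III-1,III-2,III-3,IV-1]: 27 consistent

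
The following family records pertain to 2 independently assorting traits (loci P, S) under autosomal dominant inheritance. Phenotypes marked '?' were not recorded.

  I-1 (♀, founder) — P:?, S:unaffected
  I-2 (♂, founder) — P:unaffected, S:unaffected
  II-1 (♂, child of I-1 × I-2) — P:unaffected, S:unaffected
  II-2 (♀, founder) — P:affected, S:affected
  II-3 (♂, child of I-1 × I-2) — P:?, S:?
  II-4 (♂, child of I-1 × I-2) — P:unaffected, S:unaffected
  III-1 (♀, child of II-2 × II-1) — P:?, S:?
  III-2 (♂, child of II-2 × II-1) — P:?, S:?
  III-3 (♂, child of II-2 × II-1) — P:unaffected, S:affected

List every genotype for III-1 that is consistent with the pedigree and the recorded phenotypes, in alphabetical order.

III-1 ∈ {Pp Ss, Pp ss, pp Ss, pp ss}

P/I-1 ? ·: pp|Pp
P/I-2 un ·: pp
P/II-1 un I-1×I-2: pp
P/II-2 aff ·: Pp
P/II-3 ? I-1×I-2: pp|Pp
P/II-4 un I-1×I-2: pp
P/III-1 ? II-2×II-1: pp|Pp
P/III-2 ? II-2×II-1: pp|Pp
P/III-3 un II-2×II-1: pp
⇒ P over [I-1,I-2,II-1,II-2,II-3,II-4,III-1,III-2,III-3]: 12 consistent
S/I-1 un ·: ss
S/I-2 un ·: ss
S/II-1 un I-1×I-2: ss
S/II-2 aff ·: Ss|SS
S/II-3 ? I-1×I-2: ss
S/II-4 un I-1×I-2: ss
S/III-1 ? II-2×II-1: ss|Ss
S/III-2 ? II-2×II-1: ss|Ss
S/III-3 aff II-2×II-1: Ss
⇒ S over [I-1,I-2,II-1,II-2,II-3,II-4,III-1,III-2,III-3]: 5 consistent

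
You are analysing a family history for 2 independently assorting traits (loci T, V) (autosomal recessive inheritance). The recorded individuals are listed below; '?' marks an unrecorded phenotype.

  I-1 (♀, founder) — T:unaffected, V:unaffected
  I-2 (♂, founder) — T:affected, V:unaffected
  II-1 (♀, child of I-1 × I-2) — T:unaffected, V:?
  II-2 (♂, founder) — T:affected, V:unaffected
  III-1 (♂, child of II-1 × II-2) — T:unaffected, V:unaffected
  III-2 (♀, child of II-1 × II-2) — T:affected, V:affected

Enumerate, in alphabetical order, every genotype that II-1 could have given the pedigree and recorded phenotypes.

II-1 ∈ {Tt Vv, Tt vv}

T/I-1 un ·: TT|Tt
T/I-2 aff ·: tt
T/II-1 un I-1×I-2: Tt
T/II-2 aff ·: tt
T/III-1 un II-1×II-2: Tt
T/III-2 aff II-1×II-2: tt
⇒ T over [I-1,I-2,II-1,II-2,III-1,III-2]: 2 consistent
V/I-1 un ·: VV|Vv
V/I-2 un ·: VV|Vv
V/II-1 ? I-1×I-2: Vv|vv
V/II-2 un ·: Vv
V/III-1 un II-1×II-2: VV|Vv
V/III-2 aff II-1×II-2: vv
⇒ V over [I-1,I-2,II-1,II-2,III-1,III-2]: 7 consistent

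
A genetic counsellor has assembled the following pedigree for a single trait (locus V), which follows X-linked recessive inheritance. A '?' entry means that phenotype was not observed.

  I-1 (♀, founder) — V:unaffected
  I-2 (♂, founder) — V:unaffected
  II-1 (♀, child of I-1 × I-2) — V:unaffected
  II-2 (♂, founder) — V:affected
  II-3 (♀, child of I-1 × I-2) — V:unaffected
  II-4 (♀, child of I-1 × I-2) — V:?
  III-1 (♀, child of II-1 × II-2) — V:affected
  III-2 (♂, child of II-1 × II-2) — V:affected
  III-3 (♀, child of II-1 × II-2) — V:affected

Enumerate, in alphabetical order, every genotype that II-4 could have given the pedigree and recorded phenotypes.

V/I-1 un ·: X^VX^v
V/I-2 un ·: X^VY
V/II-1 un I-1×I-2: X^VX^v
V/II-2 aff ·: X^vY
V/II-3 un I-1×I-2: X^VX^V|X^VX^v
V/II-4 ? I-1×I-2: X^VX^V|X^VX^v
V/III-1 aff II-1×II-2: X^vX^v
V/III-2 aff II-1×II-2: X^vY
V/III-3 aff II-1×II-2: X^vX^v
⇒ V over [I-1,I-2,II-1,II-2,II-3,II-4,III-1,III-2,III-3]: 4 consistent

II-4 ∈ {X^VX^V, X^VX^v}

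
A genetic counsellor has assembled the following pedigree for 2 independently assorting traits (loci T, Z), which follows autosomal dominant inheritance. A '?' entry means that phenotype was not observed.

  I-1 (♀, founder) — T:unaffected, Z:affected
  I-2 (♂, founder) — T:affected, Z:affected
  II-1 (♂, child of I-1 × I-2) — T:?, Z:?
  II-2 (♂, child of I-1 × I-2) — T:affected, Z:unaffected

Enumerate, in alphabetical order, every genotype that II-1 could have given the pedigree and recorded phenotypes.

II-1 ∈ {Tt ZZ, Tt Zz, Tt zz, tt ZZ, tt Zz, tt zz}

T/I-1 un ·: tt
T/I-2 aff ·: Tt|TT
T/II-1 ? I-1×I-2: tt|Tt
T/II-2 aff I-1×I-2: Tt
⇒ T over [I-1,I-2,II-1,II-2]: 3 consistent
Z/I-1 aff ·: Zz
Z/I-2 aff ·: Zz
Z/II-1 ? I-1×I-2: zz|Zz|ZZ
Z/II-2 un I-1×I-2: zz
⇒ Z over [I-1,I-2,II-1,II-2]: 3 consistent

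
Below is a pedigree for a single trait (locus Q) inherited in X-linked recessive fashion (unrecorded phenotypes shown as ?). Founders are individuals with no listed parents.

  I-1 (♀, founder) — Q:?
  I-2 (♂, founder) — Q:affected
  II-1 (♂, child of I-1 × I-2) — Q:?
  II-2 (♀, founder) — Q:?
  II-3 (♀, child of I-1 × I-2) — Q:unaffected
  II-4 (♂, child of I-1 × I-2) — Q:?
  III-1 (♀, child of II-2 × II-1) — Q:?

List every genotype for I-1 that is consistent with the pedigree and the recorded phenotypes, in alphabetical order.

Q/I-1 ? ·: X^QX^Q|X^QX^q
Q/I-2 aff ·: X^qY
Q/II-1 ? I-1×I-2: X^QY|X^qY
Q/II-2 ? ·: X^QX^Q|X^QX^q|X^qX^q
Q/II-3 un I-1×I-2: X^QX^q
Q/II-4 ? I-1×I-2: X^QY|X^qY
Q/III-1 ? II-2×II-1: X^QX^Q|X^QX^q|X^qX^q
⇒ Q over [I-1,I-2,II-1,II-2,II-3,II-4,III-1]: 20 consistent

I-1 ∈ {X^QX^Q, X^QX^q}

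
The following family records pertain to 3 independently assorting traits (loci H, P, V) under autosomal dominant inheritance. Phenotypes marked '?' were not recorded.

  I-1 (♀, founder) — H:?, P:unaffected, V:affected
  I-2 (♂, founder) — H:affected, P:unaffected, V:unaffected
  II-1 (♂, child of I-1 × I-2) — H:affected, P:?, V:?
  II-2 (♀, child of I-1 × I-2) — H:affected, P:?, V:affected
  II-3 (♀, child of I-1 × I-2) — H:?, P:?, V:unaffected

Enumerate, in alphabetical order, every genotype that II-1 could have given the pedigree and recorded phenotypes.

H/I-1 ? ·: hh|Hh|HH
H/I-2 aff ·: Hh|HH
H/II-1 aff I-1×I-2: Hh|HH
H/II-2 aff I-1×I-2: Hh|HH
H/II-3 ? I-1×I-2: hh|Hh|HH
⇒ H over [I-1,I-2,II-1,II-2,II-3]: 32 consistent
P/I-1 un ·: pp
P/I-2 un ·: pp
P/II-1 ? I-1×I-2: pp
P/II-2 ? I-1×I-2: pp
P/II-3 ? I-1×I-2: pp
⇒ P over [I-1,I-2,II-1,II-2,II-3]: 1 consistent
V/I-1 aff ·: Vv
V/I-2 un ·: vv
V/II-1 ? I-1×I-2: vv|Vv
V/II-2 aff I-1×I-2: Vv
V/II-3 un I-1×I-2: vv
⇒ V over [I-1,I-2,II-1,II-2,II-3]: 2 consistent

II-1 ∈ {HH pp Vv, HH pp vv, Hh pp Vv, Hh pp vv}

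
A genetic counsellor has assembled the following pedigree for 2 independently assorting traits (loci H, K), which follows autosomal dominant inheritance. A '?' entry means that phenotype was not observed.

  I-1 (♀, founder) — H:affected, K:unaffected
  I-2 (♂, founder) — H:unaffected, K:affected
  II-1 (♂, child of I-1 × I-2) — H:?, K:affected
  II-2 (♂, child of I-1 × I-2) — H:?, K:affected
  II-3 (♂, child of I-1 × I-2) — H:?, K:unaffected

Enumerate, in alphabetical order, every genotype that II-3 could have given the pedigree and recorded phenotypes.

II-3 ∈ {Hh kk, hh kk}

H/I-1 aff ·: Hh|HH
H/I-2 un ·: hh
H/II-1 ? I-1×I-2: hh|Hh
H/II-2 ? I-1×I-2: hh|Hh
H/II-3 ? I-1×I-2: hh|Hh
⇒ H over [I-1,I-2,II-1,II-2,II-3]: 9 consistent
K/I-1 un ·: kk
K/I-2 aff ·: Kk
K/II-1 aff I-1×I-2: Kk
K/II-2 aff I-1×I-2: Kk
K/II-3 un I-1×I-2: kk
⇒ K over [I-1,I-2,II-1,II-2,II-3]: 1 consistent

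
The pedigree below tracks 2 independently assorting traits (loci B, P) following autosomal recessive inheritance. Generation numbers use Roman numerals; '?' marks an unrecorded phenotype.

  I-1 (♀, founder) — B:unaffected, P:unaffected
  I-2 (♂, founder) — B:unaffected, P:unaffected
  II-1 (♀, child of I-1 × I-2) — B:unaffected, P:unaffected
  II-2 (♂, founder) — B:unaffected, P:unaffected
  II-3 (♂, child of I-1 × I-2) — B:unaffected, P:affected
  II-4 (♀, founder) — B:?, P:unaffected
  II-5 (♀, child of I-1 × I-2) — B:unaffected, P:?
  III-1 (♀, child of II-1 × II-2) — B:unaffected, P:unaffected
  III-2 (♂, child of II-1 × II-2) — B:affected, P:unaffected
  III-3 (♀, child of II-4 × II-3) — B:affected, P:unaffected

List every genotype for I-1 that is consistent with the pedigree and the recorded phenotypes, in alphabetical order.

B/I-1 un ·: BB|Bb
B/I-2 un ·: BB|Bb
B/II-1 un I-1×I-2: Bb
B/II-2 un ·: Bb
B/II-3 un I-1×I-2: Bb
B/II-4 ? ·: Bb|bb
B/II-5 un I-1×I-2: BB|Bb
B/III-1 un II-1×II-2: BB|Bb
B/III-2 aff II-1×II-2: bb
B/III-3 aff II-4×II-3: bb
⇒ B over [I-1,I-2,II-1,II-2,II-3,II-4,II-5,III-1,III-2,III-3]: 24 consistent
P/I-1 un ·: Pp
P/I-2 un ·: Pp
P/II-1 un I-1×I-2: PP|Pp
P/II-2 un ·: PP|Pp
P/II-3 aff I-1×I-2: pp
P/II-4 un ·: PP|Pp
P/II-5 ? I-1×I-2: PP|Pp|pp
P/III-1 un II-1×II-2: PP|Pp
P/III-2 un II-1×II-2: PP|Pp
P/III-3 un II-4×II-3: Pp
⇒ P over [I-1,I-2,II-1,II-2,II-3,II-4,II-5,III-1,III-2,III-3]: 78 consistent

I-1 ∈ {BB Pp, Bb Pp}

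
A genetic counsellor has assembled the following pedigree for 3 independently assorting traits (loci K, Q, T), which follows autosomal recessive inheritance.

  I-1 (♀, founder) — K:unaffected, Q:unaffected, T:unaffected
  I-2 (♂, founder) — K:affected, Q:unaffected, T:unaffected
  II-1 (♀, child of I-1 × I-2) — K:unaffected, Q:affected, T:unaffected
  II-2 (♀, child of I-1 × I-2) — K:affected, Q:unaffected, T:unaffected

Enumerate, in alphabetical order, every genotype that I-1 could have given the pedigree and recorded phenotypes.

K/I-1 un ·: Kk
K/I-2 aff ·: kk
K/II-1 un I-1×I-2: Kk
K/II-2 aff I-1×I-2: kk
⇒ K over [I-1,I-2,II-1,II-2]: 1 consistent
Q/I-1 un ·: Qq
Q/I-2 un ·: Qq
Q/II-1 aff I-1×I-2: qq
Q/II-2 un I-1×I-2: QQ|Qq
⇒ Q over [I-1,I-2,II-1,II-2]: 2 consistent
T/I-1 un ·: TT|Tt
T/I-2 un ·: TT|Tt
T/II-1 un I-1×I-2: TT|Tt
T/II-2 un I-1×I-2: TT|Tt
⇒ T over [I-1,I-2,II-1,II-2]: 13 consistent

I-1 ∈ {Kk Qq TT, Kk Qq Tt}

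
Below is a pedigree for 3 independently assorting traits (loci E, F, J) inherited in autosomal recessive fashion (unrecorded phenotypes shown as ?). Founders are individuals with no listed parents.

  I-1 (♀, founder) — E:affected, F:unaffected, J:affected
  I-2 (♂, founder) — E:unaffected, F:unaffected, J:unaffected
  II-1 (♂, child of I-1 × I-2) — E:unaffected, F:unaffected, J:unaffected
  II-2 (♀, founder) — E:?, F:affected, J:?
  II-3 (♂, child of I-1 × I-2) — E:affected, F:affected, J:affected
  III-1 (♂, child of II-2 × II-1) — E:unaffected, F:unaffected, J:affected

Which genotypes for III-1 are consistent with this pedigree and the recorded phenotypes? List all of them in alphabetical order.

E/I-1 aff ·: ee
E/I-2 un ·: Ee
E/II-1 un I-1×I-2: Ee
E/II-2 ? ·: EE|Ee|ee
E/II-3 aff I-1×I-2: ee
E/III-1 un II-2×II-1: EE|Ee
⇒ E over [I-1,I-2,II-1,II-2,II-3,III-1]: 5 consistent
F/I-1 un ·: Ff
F/I-2 un ·: Ff
F/II-1 un I-1×I-2: FF|Ff
F/II-2 aff ·: ff
F/II-3 aff I-1×I-2: ff
F/III-1 un II-2×II-1: Ff
⇒ F over [I-1,I-2,II-1,II-2,II-3,III-1]: 2 consistent
J/I-1 aff ·: jj
J/I-2 un ·: Jj
J/II-1 un I-1×I-2: Jj
J/II-2 ? ·: Jj|jj
J/II-3 aff I-1×I-2: jj
J/III-1 aff II-2×II-1: jj
⇒ J over [I-1,I-2,II-1,II-2,II-3,III-1]: 2 consistent

III-1 ∈ {EE Ff jj, Ee Ff jj}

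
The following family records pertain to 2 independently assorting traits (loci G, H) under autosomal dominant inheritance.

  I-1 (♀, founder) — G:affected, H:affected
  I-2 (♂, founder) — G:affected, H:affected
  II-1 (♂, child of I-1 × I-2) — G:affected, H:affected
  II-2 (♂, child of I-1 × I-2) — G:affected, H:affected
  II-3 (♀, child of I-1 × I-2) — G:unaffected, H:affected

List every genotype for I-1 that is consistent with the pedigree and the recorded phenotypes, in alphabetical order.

G/I-1 aff ·: Gg
G/I-2 aff ·: Gg
G/II-1 aff I-1×I-2: Gg|GG
G/II-2 aff I-1×I-2: Gg|GG
G/II-3 un I-1×I-2: gg
⇒ G over [I-1,I-2,II-1,II-2,II-3]: 4 consistent
H/I-1 aff ·: Hh|HH
H/I-2 aff ·: Hh|HH
H/II-1 aff I-1×I-2: Hh|HH
H/II-2 aff I-1×I-2: Hh|HH
H/II-3 aff I-1×I-2: Hh|HH
⇒ H over [I-1,I-2,II-1,II-2,II-3]: 25 consistent

I-1 ∈ {Gg HH, Gg Hh}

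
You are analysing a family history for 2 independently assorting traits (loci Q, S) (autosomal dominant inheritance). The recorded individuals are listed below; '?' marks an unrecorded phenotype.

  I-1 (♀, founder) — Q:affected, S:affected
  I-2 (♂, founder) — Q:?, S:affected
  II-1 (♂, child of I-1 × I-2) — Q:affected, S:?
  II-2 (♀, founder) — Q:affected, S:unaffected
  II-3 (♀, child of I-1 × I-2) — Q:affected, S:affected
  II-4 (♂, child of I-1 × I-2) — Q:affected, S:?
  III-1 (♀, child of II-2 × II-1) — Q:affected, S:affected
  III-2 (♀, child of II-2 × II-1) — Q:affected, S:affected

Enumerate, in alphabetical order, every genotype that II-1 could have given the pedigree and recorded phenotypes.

Q/I-1 aff ·: Qq|QQ
Q/I-2 ? ·: qq|Qq|QQ
Q/II-1 aff I-1×I-2: Qq|QQ
Q/II-2 aff ·: Qq|QQ
Q/II-3 aff I-1×I-2: Qq|QQ
Q/II-4 aff I-1×I-2: Qq|QQ
Q/III-1 aff II-2×II-1: Qq|QQ
Q/III-2 aff II-2×II-1: Qq|QQ
⇒ Q over [I-1,I-2,II-1,II-2,II-3,II-4,III-1,III-2]: 177 consistent
S/I-1 aff ·: Ss|SS
S/I-2 aff ·: Ss|SS
S/II-1 ? I-1×I-2: Ss|SS
S/II-2 un ·: ss
S/II-3 aff I-1×I-2: Ss|SS
S/II-4 ? I-1×I-2: ss|Ss|SS
S/III-1 aff II-2×II-1: Ss
S/III-2 aff II-2×II-1: Ss
⇒ S over [I-1,I-2,II-1,II-2,II-3,II-4,III-1,III-2]: 29 consistent

II-1 ∈ {QQ SS, QQ Ss, Qq SS, Qq Ss}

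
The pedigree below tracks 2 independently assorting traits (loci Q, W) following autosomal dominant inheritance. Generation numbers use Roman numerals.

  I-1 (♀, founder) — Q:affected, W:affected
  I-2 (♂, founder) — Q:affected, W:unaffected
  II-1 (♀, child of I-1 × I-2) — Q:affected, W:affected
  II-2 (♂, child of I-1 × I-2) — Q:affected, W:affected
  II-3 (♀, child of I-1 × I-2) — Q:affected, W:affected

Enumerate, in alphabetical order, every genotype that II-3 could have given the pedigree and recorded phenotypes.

II-3 ∈ {QQ Ww, Qq Ww}

Q/I-1 aff ·: Qq|QQ
Q/I-2 aff ·: Qq|QQ
Q/II-1 aff I-1×I-2: Qq|QQ
Q/II-2 aff I-1×I-2: Qq|QQ
Q/II-3 aff I-1×I-2: Qq|QQ
⇒ Q over [I-1,I-2,II-1,II-2,II-3]: 25 consistent
W/I-1 aff ·: Ww|WW
W/I-2 un ·: ww
W/II-1 aff I-1×I-2: Ww
W/II-2 aff I-1×I-2: Ww
W/II-3 aff I-1×I-2: Ww
⇒ W over [I-1,I-2,II-1,II-2,II-3]: 2 consistent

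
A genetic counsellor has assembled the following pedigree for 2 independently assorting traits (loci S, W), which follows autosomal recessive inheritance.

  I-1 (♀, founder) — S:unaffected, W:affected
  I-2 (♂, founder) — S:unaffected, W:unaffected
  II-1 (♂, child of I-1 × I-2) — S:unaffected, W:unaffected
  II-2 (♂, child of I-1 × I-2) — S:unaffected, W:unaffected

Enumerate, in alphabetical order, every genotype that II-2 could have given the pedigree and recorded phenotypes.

II-2 ∈ {SS Ww, Ss Ww}

S/I-1 un ·: SS|Ss
S/I-2 un ·: SS|Ss
S/II-1 un I-1×I-2: SS|Ss
S/II-2 un I-1×I-2: SS|Ss
⇒ S over [I-1,I-2,II-1,II-2]: 13 consistent
W/I-1 aff ·: ww
W/I-2 un ·: WW|Ww
W/II-1 un I-1×I-2: Ww
W/II-2 un I-1×I-2: Ww
⇒ W over [I-1,I-2,II-1,II-2]: 2 consistent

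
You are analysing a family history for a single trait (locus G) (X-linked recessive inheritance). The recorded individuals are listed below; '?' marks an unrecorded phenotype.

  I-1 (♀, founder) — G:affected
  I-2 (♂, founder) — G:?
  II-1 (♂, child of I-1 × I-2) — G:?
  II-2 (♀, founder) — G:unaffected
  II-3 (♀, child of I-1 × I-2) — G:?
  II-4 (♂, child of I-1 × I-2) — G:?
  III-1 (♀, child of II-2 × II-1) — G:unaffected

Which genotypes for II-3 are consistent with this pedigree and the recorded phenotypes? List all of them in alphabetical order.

II-3 ∈ {X^GX^g, X^gX^g}

G/I-1 aff ·: X^gX^g
G/I-2 ? ·: X^GY|X^gY
G/II-1 ? I-1×I-2: X^gY
G/II-2 un ·: X^GX^G|X^GX^g
G/II-3 ? I-1×I-2: X^GX^g|X^gX^g
G/II-4 ? I-1×I-2: X^gY
G/III-1 un II-2×II-1: X^GX^g
⇒ G over [I-1,I-2,II-1,II-2,II-3,II-4,III-1]: 4 consistent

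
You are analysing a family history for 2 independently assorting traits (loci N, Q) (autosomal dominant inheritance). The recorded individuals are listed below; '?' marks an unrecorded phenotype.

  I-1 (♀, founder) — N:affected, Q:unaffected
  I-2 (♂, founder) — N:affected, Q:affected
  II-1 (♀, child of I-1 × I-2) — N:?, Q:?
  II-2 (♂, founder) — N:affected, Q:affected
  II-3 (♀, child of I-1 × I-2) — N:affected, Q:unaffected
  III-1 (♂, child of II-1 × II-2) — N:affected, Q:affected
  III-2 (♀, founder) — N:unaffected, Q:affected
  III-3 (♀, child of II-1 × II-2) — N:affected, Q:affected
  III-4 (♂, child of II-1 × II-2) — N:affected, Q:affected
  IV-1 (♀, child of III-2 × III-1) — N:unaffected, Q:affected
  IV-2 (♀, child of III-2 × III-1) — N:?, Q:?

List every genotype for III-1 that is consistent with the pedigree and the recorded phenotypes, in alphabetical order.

N/I-1 aff ·: Nn|NN
N/I-2 aff ·: Nn|NN
N/II-1 ? I-1×I-2: nn|Nn|NN
N/II-2 aff ·: Nn|NN
N/II-3 aff I-1×I-2: Nn|NN
N/III-1 aff II-1×II-2: Nn
N/III-2 un ·: nn
N/III-3 aff II-1×II-2: Nn|NN
N/III-4 aff II-1×II-2: Nn|NN
N/IV-1 un III-2×III-1: nn
N/IV-2 ? III-2×III-1: nn|Nn
⇒ N over [I-1,I-2,II-1,II-2,II-3,III-1,III-2,III-3,III-4,IV-1,IV-2]: 160 consistent
Q/I-1 un ·: qq
Q/I-2 aff ·: Qq
Q/II-1 ? I-1×I-2: qq|Qq
Q/II-2 aff ·: Qq|QQ
Q/II-3 un I-1×I-2: qq
Q/III-1 aff II-1×II-2: Qq|QQ
Q/III-2 aff ·: Qq|QQ
Q/III-3 aff II-1×II-2: Qq|QQ
Q/III-4 aff II-1×II-2: Qq|QQ
Q/IV-1 aff III-2×III-1: Qq|QQ
Q/IV-2 ? III-2×III-1: qq|Qq|QQ
⇒ Q over [I-1,I-2,II-1,II-2,II-3,III-1,III-2,III-3,III-4,IV-1,IV-2]: 140 consistent

III-1 ∈ {Nn QQ, Nn Qq}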